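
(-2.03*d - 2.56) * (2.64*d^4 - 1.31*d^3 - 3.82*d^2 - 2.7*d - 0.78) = -5.3592*d^5 - 4.0991*d^4 + 11.1082*d^3 + 15.2602*d^2 + 8.4954*d + 1.9968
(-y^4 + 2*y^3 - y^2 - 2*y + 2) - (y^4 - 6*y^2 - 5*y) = -2*y^4 + 2*y^3 + 5*y^2 + 3*y + 2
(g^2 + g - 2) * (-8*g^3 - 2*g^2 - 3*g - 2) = -8*g^5 - 10*g^4 + 11*g^3 - g^2 + 4*g + 4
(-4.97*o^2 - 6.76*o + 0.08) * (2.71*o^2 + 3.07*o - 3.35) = -13.4687*o^4 - 33.5775*o^3 - 3.8869*o^2 + 22.8916*o - 0.268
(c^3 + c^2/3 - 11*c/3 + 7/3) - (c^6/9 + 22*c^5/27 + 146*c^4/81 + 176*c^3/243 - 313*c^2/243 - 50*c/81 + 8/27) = -c^6/9 - 22*c^5/27 - 146*c^4/81 + 67*c^3/243 + 394*c^2/243 - 247*c/81 + 55/27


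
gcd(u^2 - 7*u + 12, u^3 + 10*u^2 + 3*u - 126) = u - 3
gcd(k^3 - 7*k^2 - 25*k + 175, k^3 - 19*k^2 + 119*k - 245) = k^2 - 12*k + 35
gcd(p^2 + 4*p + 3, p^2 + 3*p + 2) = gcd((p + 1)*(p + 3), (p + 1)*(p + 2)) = p + 1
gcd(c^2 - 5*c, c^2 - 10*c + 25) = c - 5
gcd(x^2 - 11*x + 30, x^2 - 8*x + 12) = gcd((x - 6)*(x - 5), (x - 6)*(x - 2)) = x - 6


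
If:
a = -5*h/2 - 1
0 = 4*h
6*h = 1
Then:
No Solution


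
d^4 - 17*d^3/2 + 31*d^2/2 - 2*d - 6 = (d - 6)*(d - 2)*(d - 1)*(d + 1/2)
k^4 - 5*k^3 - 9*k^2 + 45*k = k*(k - 5)*(k - 3)*(k + 3)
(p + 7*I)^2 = p^2 + 14*I*p - 49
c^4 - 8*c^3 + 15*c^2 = c^2*(c - 5)*(c - 3)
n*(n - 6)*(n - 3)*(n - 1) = n^4 - 10*n^3 + 27*n^2 - 18*n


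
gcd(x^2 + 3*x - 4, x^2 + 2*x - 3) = x - 1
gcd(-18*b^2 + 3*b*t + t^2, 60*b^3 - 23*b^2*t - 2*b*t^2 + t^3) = -3*b + t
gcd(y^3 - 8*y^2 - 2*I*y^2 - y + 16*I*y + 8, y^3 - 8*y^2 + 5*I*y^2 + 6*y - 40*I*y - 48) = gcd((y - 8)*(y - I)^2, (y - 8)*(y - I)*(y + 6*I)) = y^2 + y*(-8 - I) + 8*I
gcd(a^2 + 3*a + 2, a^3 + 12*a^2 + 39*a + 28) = a + 1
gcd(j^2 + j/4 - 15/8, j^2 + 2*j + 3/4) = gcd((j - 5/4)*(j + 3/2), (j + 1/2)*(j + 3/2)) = j + 3/2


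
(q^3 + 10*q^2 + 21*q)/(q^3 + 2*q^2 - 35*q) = (q + 3)/(q - 5)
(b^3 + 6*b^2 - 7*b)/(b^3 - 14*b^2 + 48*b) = (b^2 + 6*b - 7)/(b^2 - 14*b + 48)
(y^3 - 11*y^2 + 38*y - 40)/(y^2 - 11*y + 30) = (y^2 - 6*y + 8)/(y - 6)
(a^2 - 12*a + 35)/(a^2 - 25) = (a - 7)/(a + 5)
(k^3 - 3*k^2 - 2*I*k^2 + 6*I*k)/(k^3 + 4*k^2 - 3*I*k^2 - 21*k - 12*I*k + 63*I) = k*(k - 2*I)/(k^2 + k*(7 - 3*I) - 21*I)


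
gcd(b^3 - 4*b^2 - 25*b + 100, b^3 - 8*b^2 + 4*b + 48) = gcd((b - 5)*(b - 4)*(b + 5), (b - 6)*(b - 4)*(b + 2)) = b - 4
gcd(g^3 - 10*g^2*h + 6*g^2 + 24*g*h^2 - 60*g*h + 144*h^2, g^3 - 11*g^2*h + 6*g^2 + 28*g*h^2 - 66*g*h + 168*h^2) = g^2 - 4*g*h + 6*g - 24*h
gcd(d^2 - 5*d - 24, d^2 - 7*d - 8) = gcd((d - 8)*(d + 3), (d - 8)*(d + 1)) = d - 8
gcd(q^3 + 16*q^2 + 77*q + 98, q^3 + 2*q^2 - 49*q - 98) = q^2 + 9*q + 14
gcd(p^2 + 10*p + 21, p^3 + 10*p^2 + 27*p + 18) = p + 3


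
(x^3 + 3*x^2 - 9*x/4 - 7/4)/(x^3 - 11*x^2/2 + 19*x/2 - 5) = (4*x^2 + 16*x + 7)/(2*(2*x^2 - 9*x + 10))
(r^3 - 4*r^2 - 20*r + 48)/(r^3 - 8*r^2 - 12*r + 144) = (r - 2)/(r - 6)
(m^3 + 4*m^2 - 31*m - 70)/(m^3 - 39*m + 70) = (m + 2)/(m - 2)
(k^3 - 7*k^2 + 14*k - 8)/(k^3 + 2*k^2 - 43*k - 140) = (k^3 - 7*k^2 + 14*k - 8)/(k^3 + 2*k^2 - 43*k - 140)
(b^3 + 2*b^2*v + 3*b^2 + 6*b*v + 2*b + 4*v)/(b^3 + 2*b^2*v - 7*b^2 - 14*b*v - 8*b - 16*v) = (b + 2)/(b - 8)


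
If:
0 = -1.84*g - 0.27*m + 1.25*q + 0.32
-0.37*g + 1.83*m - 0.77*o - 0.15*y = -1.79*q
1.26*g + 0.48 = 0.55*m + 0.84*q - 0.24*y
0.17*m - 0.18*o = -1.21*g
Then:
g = 0.118291169117818*y + 0.334245278244139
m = 0.331923614100474*y + 0.960983059368235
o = 1.10866293905356*y + 3.15446614871116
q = 0.24582010158713*y + 0.443581390398912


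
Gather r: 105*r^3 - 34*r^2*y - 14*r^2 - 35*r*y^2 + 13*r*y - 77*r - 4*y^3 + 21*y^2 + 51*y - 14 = 105*r^3 + r^2*(-34*y - 14) + r*(-35*y^2 + 13*y - 77) - 4*y^3 + 21*y^2 + 51*y - 14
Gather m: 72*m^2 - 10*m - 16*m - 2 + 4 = 72*m^2 - 26*m + 2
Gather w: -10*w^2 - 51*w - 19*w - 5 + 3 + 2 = -10*w^2 - 70*w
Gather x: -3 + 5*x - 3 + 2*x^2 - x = 2*x^2 + 4*x - 6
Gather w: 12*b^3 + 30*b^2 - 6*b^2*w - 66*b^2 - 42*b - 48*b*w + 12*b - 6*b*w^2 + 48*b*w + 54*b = 12*b^3 - 6*b^2*w - 36*b^2 - 6*b*w^2 + 24*b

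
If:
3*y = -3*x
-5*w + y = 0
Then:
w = y/5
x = -y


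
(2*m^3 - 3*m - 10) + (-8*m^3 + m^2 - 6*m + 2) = -6*m^3 + m^2 - 9*m - 8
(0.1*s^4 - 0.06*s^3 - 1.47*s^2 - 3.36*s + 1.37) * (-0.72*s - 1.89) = -0.072*s^5 - 0.1458*s^4 + 1.1718*s^3 + 5.1975*s^2 + 5.364*s - 2.5893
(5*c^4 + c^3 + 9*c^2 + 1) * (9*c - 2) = 45*c^5 - c^4 + 79*c^3 - 18*c^2 + 9*c - 2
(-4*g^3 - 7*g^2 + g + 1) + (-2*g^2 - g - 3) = -4*g^3 - 9*g^2 - 2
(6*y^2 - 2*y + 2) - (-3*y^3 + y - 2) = 3*y^3 + 6*y^2 - 3*y + 4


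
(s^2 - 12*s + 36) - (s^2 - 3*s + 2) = 34 - 9*s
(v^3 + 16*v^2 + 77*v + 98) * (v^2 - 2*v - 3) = v^5 + 14*v^4 + 42*v^3 - 104*v^2 - 427*v - 294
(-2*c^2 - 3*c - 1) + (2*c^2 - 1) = -3*c - 2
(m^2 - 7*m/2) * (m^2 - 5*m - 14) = m^4 - 17*m^3/2 + 7*m^2/2 + 49*m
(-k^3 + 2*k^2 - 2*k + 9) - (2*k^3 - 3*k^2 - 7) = -3*k^3 + 5*k^2 - 2*k + 16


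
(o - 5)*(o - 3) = o^2 - 8*o + 15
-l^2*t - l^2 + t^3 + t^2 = (-l + t)*(l + t)*(t + 1)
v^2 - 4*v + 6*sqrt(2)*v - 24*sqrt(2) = (v - 4)*(v + 6*sqrt(2))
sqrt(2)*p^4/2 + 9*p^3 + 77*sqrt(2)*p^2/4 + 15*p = p*(p + 5*sqrt(2)/2)*(p + 6*sqrt(2))*(sqrt(2)*p/2 + 1/2)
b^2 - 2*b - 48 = (b - 8)*(b + 6)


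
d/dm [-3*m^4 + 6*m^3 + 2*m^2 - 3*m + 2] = -12*m^3 + 18*m^2 + 4*m - 3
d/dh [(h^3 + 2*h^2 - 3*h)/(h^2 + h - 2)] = (h^2 + 4*h + 6)/(h^2 + 4*h + 4)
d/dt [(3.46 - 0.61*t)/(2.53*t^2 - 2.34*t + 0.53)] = (1.5433*t^2 - 17.5076*t + 7.7731)/(6.4009*t^4 - 11.8404*t^3 + 8.1574*t^2 - 2.4804*t + 0.2809)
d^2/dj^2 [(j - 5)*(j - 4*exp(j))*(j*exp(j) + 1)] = j^3*exp(j) - 16*j^2*exp(2*j) + j^2*exp(j) + 48*j*exp(2*j) - 18*j*exp(j) + 72*exp(2*j) + 2*exp(j) + 2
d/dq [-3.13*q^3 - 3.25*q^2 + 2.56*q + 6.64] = -9.39*q^2 - 6.5*q + 2.56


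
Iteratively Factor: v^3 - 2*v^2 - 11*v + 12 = (v - 1)*(v^2 - v - 12) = (v - 4)*(v - 1)*(v + 3)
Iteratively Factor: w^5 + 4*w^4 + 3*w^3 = (w)*(w^4 + 4*w^3 + 3*w^2) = w^2*(w^3 + 4*w^2 + 3*w) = w^2*(w + 3)*(w^2 + w) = w^3*(w + 3)*(w + 1)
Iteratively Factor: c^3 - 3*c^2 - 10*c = (c - 5)*(c^2 + 2*c) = c*(c - 5)*(c + 2)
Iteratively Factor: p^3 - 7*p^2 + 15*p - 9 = (p - 3)*(p^2 - 4*p + 3) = (p - 3)^2*(p - 1)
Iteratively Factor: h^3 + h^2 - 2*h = (h + 2)*(h^2 - h) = (h - 1)*(h + 2)*(h)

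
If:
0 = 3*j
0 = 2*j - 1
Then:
No Solution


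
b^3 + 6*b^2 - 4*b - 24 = (b - 2)*(b + 2)*(b + 6)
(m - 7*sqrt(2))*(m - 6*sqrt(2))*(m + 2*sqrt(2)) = m^3 - 11*sqrt(2)*m^2 + 32*m + 168*sqrt(2)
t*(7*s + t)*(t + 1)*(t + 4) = 7*s*t^3 + 35*s*t^2 + 28*s*t + t^4 + 5*t^3 + 4*t^2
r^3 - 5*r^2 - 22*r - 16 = (r - 8)*(r + 1)*(r + 2)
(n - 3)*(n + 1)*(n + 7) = n^3 + 5*n^2 - 17*n - 21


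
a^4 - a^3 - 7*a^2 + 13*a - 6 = (a - 2)*(a - 1)^2*(a + 3)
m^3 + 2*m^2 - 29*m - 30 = (m - 5)*(m + 1)*(m + 6)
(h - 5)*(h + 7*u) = h^2 + 7*h*u - 5*h - 35*u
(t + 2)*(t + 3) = t^2 + 5*t + 6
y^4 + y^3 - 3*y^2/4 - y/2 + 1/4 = (y - 1/2)^2*(y + 1)^2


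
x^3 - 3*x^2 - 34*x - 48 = (x - 8)*(x + 2)*(x + 3)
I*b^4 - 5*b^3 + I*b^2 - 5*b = b*(b + I)*(b + 5*I)*(I*b + 1)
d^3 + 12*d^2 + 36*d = d*(d + 6)^2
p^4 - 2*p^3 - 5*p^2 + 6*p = p*(p - 3)*(p - 1)*(p + 2)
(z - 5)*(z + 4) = z^2 - z - 20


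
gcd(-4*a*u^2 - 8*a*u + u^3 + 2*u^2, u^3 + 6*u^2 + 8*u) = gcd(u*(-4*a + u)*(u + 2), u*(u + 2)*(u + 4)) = u^2 + 2*u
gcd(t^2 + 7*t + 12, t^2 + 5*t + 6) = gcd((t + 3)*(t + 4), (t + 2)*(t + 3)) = t + 3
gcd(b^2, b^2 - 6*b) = b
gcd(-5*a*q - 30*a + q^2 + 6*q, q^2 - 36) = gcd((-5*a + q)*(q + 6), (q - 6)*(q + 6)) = q + 6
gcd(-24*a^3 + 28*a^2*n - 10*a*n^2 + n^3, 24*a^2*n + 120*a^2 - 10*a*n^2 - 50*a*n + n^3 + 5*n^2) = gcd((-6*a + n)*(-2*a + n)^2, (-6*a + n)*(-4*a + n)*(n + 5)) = 6*a - n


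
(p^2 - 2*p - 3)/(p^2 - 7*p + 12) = (p + 1)/(p - 4)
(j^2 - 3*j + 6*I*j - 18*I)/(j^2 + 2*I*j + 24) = (j - 3)/(j - 4*I)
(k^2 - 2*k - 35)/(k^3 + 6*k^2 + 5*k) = (k - 7)/(k*(k + 1))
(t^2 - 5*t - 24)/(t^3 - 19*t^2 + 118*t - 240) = (t + 3)/(t^2 - 11*t + 30)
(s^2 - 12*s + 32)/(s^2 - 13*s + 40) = (s - 4)/(s - 5)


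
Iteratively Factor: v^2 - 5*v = (v - 5)*(v)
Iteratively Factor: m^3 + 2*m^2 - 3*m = (m + 3)*(m^2 - m) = m*(m + 3)*(m - 1)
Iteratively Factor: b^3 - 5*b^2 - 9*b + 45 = (b - 5)*(b^2 - 9) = (b - 5)*(b - 3)*(b + 3)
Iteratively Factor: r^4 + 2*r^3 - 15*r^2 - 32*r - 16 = (r + 1)*(r^3 + r^2 - 16*r - 16) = (r - 4)*(r + 1)*(r^2 + 5*r + 4) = (r - 4)*(r + 1)*(r + 4)*(r + 1)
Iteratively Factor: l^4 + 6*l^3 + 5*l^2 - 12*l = (l + 3)*(l^3 + 3*l^2 - 4*l) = l*(l + 3)*(l^2 + 3*l - 4) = l*(l + 3)*(l + 4)*(l - 1)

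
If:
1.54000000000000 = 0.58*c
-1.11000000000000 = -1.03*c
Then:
No Solution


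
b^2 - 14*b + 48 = (b - 8)*(b - 6)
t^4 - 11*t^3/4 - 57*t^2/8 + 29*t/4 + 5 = (t - 4)*(t - 5/4)*(t + 1/2)*(t + 2)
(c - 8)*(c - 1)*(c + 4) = c^3 - 5*c^2 - 28*c + 32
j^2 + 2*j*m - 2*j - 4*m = (j - 2)*(j + 2*m)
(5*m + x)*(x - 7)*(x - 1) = 5*m*x^2 - 40*m*x + 35*m + x^3 - 8*x^2 + 7*x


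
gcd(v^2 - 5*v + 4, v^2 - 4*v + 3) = v - 1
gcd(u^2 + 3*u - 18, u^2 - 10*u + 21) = u - 3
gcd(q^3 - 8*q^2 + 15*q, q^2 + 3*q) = q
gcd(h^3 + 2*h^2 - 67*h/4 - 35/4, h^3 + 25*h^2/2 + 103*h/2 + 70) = h + 5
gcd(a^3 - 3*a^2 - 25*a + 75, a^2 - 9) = a - 3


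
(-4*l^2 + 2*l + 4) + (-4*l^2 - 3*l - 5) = -8*l^2 - l - 1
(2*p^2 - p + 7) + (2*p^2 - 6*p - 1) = 4*p^2 - 7*p + 6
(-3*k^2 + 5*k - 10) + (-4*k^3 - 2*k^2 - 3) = -4*k^3 - 5*k^2 + 5*k - 13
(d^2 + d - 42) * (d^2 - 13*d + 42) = d^4 - 12*d^3 - 13*d^2 + 588*d - 1764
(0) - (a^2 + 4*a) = -a^2 - 4*a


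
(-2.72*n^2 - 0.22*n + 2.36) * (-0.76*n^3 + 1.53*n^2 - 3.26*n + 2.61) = 2.0672*n^5 - 3.9944*n^4 + 6.737*n^3 - 2.7712*n^2 - 8.2678*n + 6.1596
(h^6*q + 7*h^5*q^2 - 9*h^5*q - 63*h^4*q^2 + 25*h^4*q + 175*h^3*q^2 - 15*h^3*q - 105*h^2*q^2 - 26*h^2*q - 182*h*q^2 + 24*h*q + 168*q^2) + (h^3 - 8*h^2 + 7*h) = h^6*q + 7*h^5*q^2 - 9*h^5*q - 63*h^4*q^2 + 25*h^4*q + 175*h^3*q^2 - 15*h^3*q + h^3 - 105*h^2*q^2 - 26*h^2*q - 8*h^2 - 182*h*q^2 + 24*h*q + 7*h + 168*q^2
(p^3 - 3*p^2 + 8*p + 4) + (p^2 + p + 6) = p^3 - 2*p^2 + 9*p + 10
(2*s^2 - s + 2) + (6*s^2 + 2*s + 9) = 8*s^2 + s + 11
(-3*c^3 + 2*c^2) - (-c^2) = -3*c^3 + 3*c^2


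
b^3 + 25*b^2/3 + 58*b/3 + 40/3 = (b + 4/3)*(b + 2)*(b + 5)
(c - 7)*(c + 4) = c^2 - 3*c - 28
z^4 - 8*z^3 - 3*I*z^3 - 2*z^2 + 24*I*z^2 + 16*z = z*(z - 8)*(z - 2*I)*(z - I)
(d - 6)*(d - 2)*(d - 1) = d^3 - 9*d^2 + 20*d - 12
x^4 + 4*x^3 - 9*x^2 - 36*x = x*(x - 3)*(x + 3)*(x + 4)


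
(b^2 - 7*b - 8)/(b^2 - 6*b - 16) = (b + 1)/(b + 2)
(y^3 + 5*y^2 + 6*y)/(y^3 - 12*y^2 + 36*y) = (y^2 + 5*y + 6)/(y^2 - 12*y + 36)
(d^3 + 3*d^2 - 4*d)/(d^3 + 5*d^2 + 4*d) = (d - 1)/(d + 1)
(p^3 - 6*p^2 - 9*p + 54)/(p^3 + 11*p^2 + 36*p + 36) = (p^2 - 9*p + 18)/(p^2 + 8*p + 12)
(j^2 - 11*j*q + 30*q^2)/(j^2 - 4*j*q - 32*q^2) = (-j^2 + 11*j*q - 30*q^2)/(-j^2 + 4*j*q + 32*q^2)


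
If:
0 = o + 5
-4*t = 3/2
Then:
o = -5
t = -3/8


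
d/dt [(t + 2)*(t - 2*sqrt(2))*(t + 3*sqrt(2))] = 3*t^2 + 2*sqrt(2)*t + 4*t - 12 + 2*sqrt(2)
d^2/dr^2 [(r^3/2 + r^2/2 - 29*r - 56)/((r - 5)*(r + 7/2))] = 42*(-7*r^3 - 39*r^2 - 309*r - 73)/(8*r^6 - 36*r^5 - 366*r^4 + 1233*r^3 + 6405*r^2 - 11025*r - 42875)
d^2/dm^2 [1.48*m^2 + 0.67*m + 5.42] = 2.96000000000000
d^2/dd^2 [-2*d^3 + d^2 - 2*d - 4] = 2 - 12*d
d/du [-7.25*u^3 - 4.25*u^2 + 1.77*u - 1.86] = -21.75*u^2 - 8.5*u + 1.77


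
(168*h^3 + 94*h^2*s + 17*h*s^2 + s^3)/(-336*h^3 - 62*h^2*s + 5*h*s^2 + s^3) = (4*h + s)/(-8*h + s)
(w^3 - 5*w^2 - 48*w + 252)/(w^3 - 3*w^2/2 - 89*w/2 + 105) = 2*(w - 6)/(2*w - 5)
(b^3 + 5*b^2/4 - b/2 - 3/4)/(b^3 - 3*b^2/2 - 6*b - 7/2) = (4*b - 3)/(2*(2*b - 7))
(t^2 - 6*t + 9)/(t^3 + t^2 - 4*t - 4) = (t^2 - 6*t + 9)/(t^3 + t^2 - 4*t - 4)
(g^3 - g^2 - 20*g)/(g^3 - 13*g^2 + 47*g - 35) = g*(g + 4)/(g^2 - 8*g + 7)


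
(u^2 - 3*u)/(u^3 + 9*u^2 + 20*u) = (u - 3)/(u^2 + 9*u + 20)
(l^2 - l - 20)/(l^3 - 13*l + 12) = (l - 5)/(l^2 - 4*l + 3)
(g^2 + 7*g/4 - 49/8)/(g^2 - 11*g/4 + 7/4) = (g + 7/2)/(g - 1)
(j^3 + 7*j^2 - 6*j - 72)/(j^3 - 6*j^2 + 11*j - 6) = (j^2 + 10*j + 24)/(j^2 - 3*j + 2)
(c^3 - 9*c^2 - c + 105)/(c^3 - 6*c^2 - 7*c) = (c^2 - 2*c - 15)/(c*(c + 1))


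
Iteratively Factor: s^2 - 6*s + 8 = (s - 2)*(s - 4)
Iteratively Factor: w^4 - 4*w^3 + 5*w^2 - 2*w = (w - 1)*(w^3 - 3*w^2 + 2*w) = w*(w - 1)*(w^2 - 3*w + 2) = w*(w - 2)*(w - 1)*(w - 1)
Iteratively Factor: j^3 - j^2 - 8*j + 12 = (j - 2)*(j^2 + j - 6) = (j - 2)^2*(j + 3)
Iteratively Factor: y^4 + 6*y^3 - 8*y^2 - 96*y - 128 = (y + 2)*(y^3 + 4*y^2 - 16*y - 64) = (y + 2)*(y + 4)*(y^2 - 16) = (y - 4)*(y + 2)*(y + 4)*(y + 4)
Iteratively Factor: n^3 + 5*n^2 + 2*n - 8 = (n - 1)*(n^2 + 6*n + 8) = (n - 1)*(n + 2)*(n + 4)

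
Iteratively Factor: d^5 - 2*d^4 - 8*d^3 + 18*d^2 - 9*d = (d - 3)*(d^4 + d^3 - 5*d^2 + 3*d) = d*(d - 3)*(d^3 + d^2 - 5*d + 3) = d*(d - 3)*(d + 3)*(d^2 - 2*d + 1) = d*(d - 3)*(d - 1)*(d + 3)*(d - 1)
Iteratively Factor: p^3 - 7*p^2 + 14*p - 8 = (p - 1)*(p^2 - 6*p + 8) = (p - 2)*(p - 1)*(p - 4)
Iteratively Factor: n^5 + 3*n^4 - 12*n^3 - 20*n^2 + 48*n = (n)*(n^4 + 3*n^3 - 12*n^2 - 20*n + 48) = n*(n - 2)*(n^3 + 5*n^2 - 2*n - 24) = n*(n - 2)*(n + 4)*(n^2 + n - 6) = n*(n - 2)*(n + 3)*(n + 4)*(n - 2)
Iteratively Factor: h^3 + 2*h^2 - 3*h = (h + 3)*(h^2 - h) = h*(h + 3)*(h - 1)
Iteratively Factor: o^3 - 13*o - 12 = (o - 4)*(o^2 + 4*o + 3) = (o - 4)*(o + 3)*(o + 1)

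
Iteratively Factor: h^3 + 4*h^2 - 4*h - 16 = (h + 2)*(h^2 + 2*h - 8) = (h + 2)*(h + 4)*(h - 2)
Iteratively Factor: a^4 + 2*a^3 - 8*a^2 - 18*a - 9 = (a + 3)*(a^3 - a^2 - 5*a - 3) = (a + 1)*(a + 3)*(a^2 - 2*a - 3) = (a + 1)^2*(a + 3)*(a - 3)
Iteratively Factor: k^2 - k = (k)*(k - 1)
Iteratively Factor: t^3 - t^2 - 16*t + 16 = (t - 4)*(t^2 + 3*t - 4) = (t - 4)*(t + 4)*(t - 1)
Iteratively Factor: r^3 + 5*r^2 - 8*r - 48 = (r - 3)*(r^2 + 8*r + 16) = (r - 3)*(r + 4)*(r + 4)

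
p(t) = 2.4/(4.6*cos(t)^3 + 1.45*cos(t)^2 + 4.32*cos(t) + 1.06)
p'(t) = 2.4*(13.8*sin(t)*cos(t)^2 + 2.9*sin(t)*cos(t) + 4.32*sin(t))/(4.6*cos(t)^3 + 1.45*cos(t)^2 + 4.32*cos(t) + 1.06)^2 = (33.12*cos(t)^2 + 6.96*cos(t) + 10.368)*sin(t)/(4.6*cos(t)^3 + 1.45*cos(t)^2 + 4.32*cos(t) + 1.06)^2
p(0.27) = 0.22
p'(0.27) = 0.11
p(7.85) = 2.23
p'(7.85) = 8.96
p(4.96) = 1.06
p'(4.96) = -2.64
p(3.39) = -0.40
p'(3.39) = -0.24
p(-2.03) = -2.47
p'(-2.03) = -13.13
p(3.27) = -0.38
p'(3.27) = -0.12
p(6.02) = 0.22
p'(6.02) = -0.11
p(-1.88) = -9.60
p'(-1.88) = -172.59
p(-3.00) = -0.38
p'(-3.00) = -0.13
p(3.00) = -0.38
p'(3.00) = 0.13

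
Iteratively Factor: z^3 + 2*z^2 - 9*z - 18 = (z + 3)*(z^2 - z - 6) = (z + 2)*(z + 3)*(z - 3)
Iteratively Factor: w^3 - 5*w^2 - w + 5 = (w - 1)*(w^2 - 4*w - 5) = (w - 5)*(w - 1)*(w + 1)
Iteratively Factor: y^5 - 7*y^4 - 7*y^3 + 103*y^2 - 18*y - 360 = (y - 4)*(y^4 - 3*y^3 - 19*y^2 + 27*y + 90) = (y - 4)*(y + 3)*(y^3 - 6*y^2 - y + 30) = (y - 5)*(y - 4)*(y + 3)*(y^2 - y - 6) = (y - 5)*(y - 4)*(y - 3)*(y + 3)*(y + 2)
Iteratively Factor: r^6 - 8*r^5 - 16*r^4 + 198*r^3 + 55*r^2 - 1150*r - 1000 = (r - 5)*(r^5 - 3*r^4 - 31*r^3 + 43*r^2 + 270*r + 200) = (r - 5)^2*(r^4 + 2*r^3 - 21*r^2 - 62*r - 40) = (r - 5)^2*(r + 4)*(r^3 - 2*r^2 - 13*r - 10) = (r - 5)^2*(r + 1)*(r + 4)*(r^2 - 3*r - 10) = (r - 5)^3*(r + 1)*(r + 4)*(r + 2)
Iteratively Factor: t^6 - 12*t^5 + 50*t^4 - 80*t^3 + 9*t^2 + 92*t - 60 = (t - 1)*(t^5 - 11*t^4 + 39*t^3 - 41*t^2 - 32*t + 60) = (t - 3)*(t - 1)*(t^4 - 8*t^3 + 15*t^2 + 4*t - 20) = (t - 3)*(t - 2)*(t - 1)*(t^3 - 6*t^2 + 3*t + 10) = (t - 3)*(t - 2)*(t - 1)*(t + 1)*(t^2 - 7*t + 10) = (t - 3)*(t - 2)^2*(t - 1)*(t + 1)*(t - 5)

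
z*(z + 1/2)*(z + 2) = z^3 + 5*z^2/2 + z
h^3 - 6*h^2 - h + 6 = (h - 6)*(h - 1)*(h + 1)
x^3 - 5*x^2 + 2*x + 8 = (x - 4)*(x - 2)*(x + 1)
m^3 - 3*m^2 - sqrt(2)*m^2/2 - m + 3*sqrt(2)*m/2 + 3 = (m - 3)*(m - sqrt(2))*(m + sqrt(2)/2)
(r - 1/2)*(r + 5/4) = r^2 + 3*r/4 - 5/8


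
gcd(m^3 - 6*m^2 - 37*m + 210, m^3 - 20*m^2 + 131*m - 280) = m^2 - 12*m + 35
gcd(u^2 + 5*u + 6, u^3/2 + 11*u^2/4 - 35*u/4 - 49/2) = u + 2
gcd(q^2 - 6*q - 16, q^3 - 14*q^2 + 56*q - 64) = q - 8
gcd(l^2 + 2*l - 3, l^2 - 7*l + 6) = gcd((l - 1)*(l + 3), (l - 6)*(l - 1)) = l - 1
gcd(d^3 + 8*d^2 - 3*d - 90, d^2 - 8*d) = 1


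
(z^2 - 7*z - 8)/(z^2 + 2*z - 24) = (z^2 - 7*z - 8)/(z^2 + 2*z - 24)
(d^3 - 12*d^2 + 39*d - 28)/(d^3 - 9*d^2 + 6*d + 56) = (d - 1)/(d + 2)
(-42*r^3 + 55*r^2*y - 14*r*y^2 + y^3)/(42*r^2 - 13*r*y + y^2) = -r + y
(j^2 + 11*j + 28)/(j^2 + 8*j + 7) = (j + 4)/(j + 1)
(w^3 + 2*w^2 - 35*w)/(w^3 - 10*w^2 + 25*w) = (w + 7)/(w - 5)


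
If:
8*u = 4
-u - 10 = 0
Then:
No Solution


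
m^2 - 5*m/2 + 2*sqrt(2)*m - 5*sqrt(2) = (m - 5/2)*(m + 2*sqrt(2))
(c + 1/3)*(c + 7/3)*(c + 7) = c^3 + 29*c^2/3 + 175*c/9 + 49/9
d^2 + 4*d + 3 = (d + 1)*(d + 3)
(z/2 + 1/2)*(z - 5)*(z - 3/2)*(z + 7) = z^4/2 + 3*z^3/4 - 75*z^2/4 + 29*z/4 + 105/4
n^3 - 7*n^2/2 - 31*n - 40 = (n - 8)*(n + 2)*(n + 5/2)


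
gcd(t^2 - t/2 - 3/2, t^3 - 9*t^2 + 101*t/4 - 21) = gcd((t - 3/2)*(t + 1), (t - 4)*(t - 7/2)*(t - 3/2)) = t - 3/2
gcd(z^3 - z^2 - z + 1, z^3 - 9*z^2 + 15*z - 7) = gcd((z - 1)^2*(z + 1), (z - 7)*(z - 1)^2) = z^2 - 2*z + 1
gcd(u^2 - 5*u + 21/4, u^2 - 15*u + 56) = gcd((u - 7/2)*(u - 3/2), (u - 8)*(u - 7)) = 1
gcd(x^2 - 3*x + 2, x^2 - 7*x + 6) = x - 1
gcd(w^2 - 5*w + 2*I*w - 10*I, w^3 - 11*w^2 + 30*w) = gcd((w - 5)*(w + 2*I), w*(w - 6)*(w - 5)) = w - 5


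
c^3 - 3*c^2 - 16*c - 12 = (c - 6)*(c + 1)*(c + 2)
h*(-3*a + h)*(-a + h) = 3*a^2*h - 4*a*h^2 + h^3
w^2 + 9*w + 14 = (w + 2)*(w + 7)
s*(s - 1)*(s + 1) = s^3 - s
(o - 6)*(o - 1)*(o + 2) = o^3 - 5*o^2 - 8*o + 12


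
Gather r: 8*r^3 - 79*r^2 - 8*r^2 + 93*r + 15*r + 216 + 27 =8*r^3 - 87*r^2 + 108*r + 243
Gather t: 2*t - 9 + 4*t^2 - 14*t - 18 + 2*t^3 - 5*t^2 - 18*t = 2*t^3 - t^2 - 30*t - 27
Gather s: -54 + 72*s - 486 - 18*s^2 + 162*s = -18*s^2 + 234*s - 540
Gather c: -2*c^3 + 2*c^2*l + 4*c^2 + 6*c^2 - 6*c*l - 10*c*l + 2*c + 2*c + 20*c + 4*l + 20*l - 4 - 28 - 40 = -2*c^3 + c^2*(2*l + 10) + c*(24 - 16*l) + 24*l - 72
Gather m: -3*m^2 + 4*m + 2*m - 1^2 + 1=-3*m^2 + 6*m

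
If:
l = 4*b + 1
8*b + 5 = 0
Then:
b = -5/8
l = -3/2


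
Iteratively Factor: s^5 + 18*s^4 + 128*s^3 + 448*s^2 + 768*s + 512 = (s + 4)*(s^4 + 14*s^3 + 72*s^2 + 160*s + 128) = (s + 4)^2*(s^3 + 10*s^2 + 32*s + 32) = (s + 4)^3*(s^2 + 6*s + 8) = (s + 2)*(s + 4)^3*(s + 4)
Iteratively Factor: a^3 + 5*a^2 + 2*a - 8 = (a - 1)*(a^2 + 6*a + 8) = (a - 1)*(a + 2)*(a + 4)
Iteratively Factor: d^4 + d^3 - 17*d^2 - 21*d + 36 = (d - 4)*(d^3 + 5*d^2 + 3*d - 9) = (d - 4)*(d + 3)*(d^2 + 2*d - 3) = (d - 4)*(d + 3)^2*(d - 1)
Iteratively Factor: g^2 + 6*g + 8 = (g + 4)*(g + 2)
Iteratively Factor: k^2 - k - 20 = (k + 4)*(k - 5)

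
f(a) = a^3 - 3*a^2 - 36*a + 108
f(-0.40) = 121.86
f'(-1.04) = -26.52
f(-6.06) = -6.56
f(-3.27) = 158.68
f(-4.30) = 127.82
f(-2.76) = 163.48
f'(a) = 3*a^2 - 6*a - 36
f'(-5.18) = 75.58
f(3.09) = -2.38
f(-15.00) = -3402.00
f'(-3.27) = 15.70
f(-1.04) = 141.07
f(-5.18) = 74.99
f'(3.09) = -25.90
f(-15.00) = -3402.00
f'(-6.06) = 110.53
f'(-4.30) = 45.27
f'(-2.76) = 3.41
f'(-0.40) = -33.12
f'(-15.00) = 729.00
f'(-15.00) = 729.00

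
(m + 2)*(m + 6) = m^2 + 8*m + 12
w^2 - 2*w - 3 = (w - 3)*(w + 1)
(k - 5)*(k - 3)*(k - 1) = k^3 - 9*k^2 + 23*k - 15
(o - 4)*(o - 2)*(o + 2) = o^3 - 4*o^2 - 4*o + 16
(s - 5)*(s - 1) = s^2 - 6*s + 5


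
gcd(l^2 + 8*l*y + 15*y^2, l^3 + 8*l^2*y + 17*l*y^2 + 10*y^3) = l + 5*y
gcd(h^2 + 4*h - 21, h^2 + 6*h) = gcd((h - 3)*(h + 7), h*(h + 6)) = 1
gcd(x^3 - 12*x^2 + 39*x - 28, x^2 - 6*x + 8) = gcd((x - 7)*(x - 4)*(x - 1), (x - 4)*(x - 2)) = x - 4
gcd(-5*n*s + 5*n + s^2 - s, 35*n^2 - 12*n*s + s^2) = -5*n + s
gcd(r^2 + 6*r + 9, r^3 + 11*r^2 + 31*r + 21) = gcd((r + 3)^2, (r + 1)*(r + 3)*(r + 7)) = r + 3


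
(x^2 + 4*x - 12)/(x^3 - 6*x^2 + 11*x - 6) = (x + 6)/(x^2 - 4*x + 3)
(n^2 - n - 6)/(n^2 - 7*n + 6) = (n^2 - n - 6)/(n^2 - 7*n + 6)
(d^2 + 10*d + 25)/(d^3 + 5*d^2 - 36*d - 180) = (d + 5)/(d^2 - 36)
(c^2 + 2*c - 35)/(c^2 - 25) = (c + 7)/(c + 5)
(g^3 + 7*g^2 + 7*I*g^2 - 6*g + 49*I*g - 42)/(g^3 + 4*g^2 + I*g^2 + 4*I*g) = (g^2 + g*(7 + 6*I) + 42*I)/(g*(g + 4))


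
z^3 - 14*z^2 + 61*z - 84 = (z - 7)*(z - 4)*(z - 3)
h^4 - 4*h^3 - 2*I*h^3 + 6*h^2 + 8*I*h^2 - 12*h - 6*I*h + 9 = (h - 3)*(h - 1)*(h - 3*I)*(h + I)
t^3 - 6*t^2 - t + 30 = (t - 5)*(t - 3)*(t + 2)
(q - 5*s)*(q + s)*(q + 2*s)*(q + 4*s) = q^4 + 2*q^3*s - 21*q^2*s^2 - 62*q*s^3 - 40*s^4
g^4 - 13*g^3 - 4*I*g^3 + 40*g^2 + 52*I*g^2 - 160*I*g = g*(g - 8)*(g - 5)*(g - 4*I)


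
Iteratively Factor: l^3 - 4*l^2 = (l - 4)*(l^2) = l*(l - 4)*(l)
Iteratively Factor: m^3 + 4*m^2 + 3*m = (m + 3)*(m^2 + m) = m*(m + 3)*(m + 1)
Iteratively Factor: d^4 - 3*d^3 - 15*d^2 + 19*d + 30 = (d + 3)*(d^3 - 6*d^2 + 3*d + 10) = (d - 2)*(d + 3)*(d^2 - 4*d - 5) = (d - 2)*(d + 1)*(d + 3)*(d - 5)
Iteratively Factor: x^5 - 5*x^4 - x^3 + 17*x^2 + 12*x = (x + 1)*(x^4 - 6*x^3 + 5*x^2 + 12*x) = x*(x + 1)*(x^3 - 6*x^2 + 5*x + 12) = x*(x - 3)*(x + 1)*(x^2 - 3*x - 4) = x*(x - 4)*(x - 3)*(x + 1)*(x + 1)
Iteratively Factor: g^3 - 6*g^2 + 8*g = (g - 4)*(g^2 - 2*g) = g*(g - 4)*(g - 2)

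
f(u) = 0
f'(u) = 0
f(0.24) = 0.00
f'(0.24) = 0.00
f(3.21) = 0.00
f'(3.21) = 0.00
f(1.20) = 0.00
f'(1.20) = 0.00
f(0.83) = 0.00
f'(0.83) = 0.00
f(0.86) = 0.00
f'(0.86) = 0.00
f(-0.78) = 0.00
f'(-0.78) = 0.00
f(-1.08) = 0.00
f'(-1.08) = 0.00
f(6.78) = 0.00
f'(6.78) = 0.00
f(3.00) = 0.00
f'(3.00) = 0.00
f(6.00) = 0.00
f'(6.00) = 0.00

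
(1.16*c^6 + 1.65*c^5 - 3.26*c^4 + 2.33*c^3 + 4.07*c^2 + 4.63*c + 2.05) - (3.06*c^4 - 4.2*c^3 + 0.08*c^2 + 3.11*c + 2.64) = 1.16*c^6 + 1.65*c^5 - 6.32*c^4 + 6.53*c^3 + 3.99*c^2 + 1.52*c - 0.59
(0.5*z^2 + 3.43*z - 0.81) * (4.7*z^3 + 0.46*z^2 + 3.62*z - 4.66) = 2.35*z^5 + 16.351*z^4 - 0.4192*z^3 + 9.714*z^2 - 18.916*z + 3.7746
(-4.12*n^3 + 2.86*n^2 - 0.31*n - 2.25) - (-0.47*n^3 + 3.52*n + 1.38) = -3.65*n^3 + 2.86*n^2 - 3.83*n - 3.63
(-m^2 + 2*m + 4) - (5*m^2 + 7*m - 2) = -6*m^2 - 5*m + 6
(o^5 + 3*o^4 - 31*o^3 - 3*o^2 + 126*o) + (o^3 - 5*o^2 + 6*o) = o^5 + 3*o^4 - 30*o^3 - 8*o^2 + 132*o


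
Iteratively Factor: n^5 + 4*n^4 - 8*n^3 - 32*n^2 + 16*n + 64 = (n - 2)*(n^4 + 6*n^3 + 4*n^2 - 24*n - 32) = (n - 2)*(n + 4)*(n^3 + 2*n^2 - 4*n - 8) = (n - 2)^2*(n + 4)*(n^2 + 4*n + 4) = (n - 2)^2*(n + 2)*(n + 4)*(n + 2)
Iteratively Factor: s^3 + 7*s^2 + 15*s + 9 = (s + 1)*(s^2 + 6*s + 9) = (s + 1)*(s + 3)*(s + 3)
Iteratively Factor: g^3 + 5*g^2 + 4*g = (g)*(g^2 + 5*g + 4) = g*(g + 4)*(g + 1)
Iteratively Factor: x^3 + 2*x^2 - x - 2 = (x - 1)*(x^2 + 3*x + 2) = (x - 1)*(x + 1)*(x + 2)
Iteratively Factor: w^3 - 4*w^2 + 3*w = (w)*(w^2 - 4*w + 3) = w*(w - 3)*(w - 1)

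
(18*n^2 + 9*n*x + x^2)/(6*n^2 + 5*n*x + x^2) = (6*n + x)/(2*n + x)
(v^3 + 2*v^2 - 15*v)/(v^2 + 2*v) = (v^2 + 2*v - 15)/(v + 2)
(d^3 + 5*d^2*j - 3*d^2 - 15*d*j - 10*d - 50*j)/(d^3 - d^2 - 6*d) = (d^2 + 5*d*j - 5*d - 25*j)/(d*(d - 3))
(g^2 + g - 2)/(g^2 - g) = (g + 2)/g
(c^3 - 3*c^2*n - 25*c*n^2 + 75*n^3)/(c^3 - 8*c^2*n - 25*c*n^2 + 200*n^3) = (c - 3*n)/(c - 8*n)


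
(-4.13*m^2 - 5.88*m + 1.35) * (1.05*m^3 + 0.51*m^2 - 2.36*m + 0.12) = -4.3365*m^5 - 8.2803*m^4 + 8.1655*m^3 + 14.0697*m^2 - 3.8916*m + 0.162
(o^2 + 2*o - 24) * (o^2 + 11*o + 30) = o^4 + 13*o^3 + 28*o^2 - 204*o - 720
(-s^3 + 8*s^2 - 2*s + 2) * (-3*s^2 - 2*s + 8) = 3*s^5 - 22*s^4 - 18*s^3 + 62*s^2 - 20*s + 16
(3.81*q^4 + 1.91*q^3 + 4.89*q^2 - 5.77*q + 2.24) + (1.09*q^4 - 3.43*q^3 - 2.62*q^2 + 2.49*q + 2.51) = 4.9*q^4 - 1.52*q^3 + 2.27*q^2 - 3.28*q + 4.75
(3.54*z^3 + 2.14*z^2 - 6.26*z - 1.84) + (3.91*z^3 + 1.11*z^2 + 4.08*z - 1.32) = 7.45*z^3 + 3.25*z^2 - 2.18*z - 3.16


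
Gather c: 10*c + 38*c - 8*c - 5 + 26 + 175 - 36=40*c + 160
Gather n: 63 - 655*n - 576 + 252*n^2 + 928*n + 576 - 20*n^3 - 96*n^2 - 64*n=-20*n^3 + 156*n^2 + 209*n + 63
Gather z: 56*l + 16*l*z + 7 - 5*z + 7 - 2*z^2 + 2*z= 56*l - 2*z^2 + z*(16*l - 3) + 14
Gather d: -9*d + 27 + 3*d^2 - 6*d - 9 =3*d^2 - 15*d + 18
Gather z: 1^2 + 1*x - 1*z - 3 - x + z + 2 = 0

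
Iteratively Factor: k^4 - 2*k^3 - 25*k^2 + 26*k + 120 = (k + 2)*(k^3 - 4*k^2 - 17*k + 60) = (k - 3)*(k + 2)*(k^2 - k - 20) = (k - 3)*(k + 2)*(k + 4)*(k - 5)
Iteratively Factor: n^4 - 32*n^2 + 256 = (n - 4)*(n^3 + 4*n^2 - 16*n - 64) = (n - 4)^2*(n^2 + 8*n + 16) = (n - 4)^2*(n + 4)*(n + 4)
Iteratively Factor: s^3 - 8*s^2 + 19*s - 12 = (s - 3)*(s^2 - 5*s + 4) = (s - 4)*(s - 3)*(s - 1)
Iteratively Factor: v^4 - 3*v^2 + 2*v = (v - 1)*(v^3 + v^2 - 2*v) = (v - 1)^2*(v^2 + 2*v) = v*(v - 1)^2*(v + 2)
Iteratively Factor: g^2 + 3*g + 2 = (g + 1)*(g + 2)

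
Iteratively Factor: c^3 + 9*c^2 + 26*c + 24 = (c + 4)*(c^2 + 5*c + 6) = (c + 3)*(c + 4)*(c + 2)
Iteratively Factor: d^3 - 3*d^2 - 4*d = (d - 4)*(d^2 + d) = (d - 4)*(d + 1)*(d)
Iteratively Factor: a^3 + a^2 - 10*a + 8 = (a + 4)*(a^2 - 3*a + 2) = (a - 1)*(a + 4)*(a - 2)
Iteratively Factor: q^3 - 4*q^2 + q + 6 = (q - 2)*(q^2 - 2*q - 3) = (q - 2)*(q + 1)*(q - 3)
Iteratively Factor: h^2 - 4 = (h + 2)*(h - 2)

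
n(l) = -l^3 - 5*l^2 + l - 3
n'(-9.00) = -152.00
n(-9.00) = 312.00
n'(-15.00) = -524.00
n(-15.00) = 2232.00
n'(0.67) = -7.05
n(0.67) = -4.88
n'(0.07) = 0.29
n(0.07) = -2.95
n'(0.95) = -11.21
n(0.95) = -7.42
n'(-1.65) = 9.33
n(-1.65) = -13.77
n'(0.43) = -3.85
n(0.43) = -3.57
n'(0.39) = -3.36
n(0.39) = -3.43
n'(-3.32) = 1.13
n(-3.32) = -24.84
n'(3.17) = -60.85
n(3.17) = -81.93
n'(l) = -3*l^2 - 10*l + 1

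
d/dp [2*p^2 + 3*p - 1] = 4*p + 3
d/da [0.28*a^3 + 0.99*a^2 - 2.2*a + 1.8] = 0.84*a^2 + 1.98*a - 2.2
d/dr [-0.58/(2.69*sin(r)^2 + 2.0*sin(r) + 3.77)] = (3.1204*sin(r) + 1.16)*cos(r)/(2.69*sin(r)^2 + 2.0*sin(r) + 3.77)^2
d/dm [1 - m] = -1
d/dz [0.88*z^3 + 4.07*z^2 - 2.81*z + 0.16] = 2.64*z^2 + 8.14*z - 2.81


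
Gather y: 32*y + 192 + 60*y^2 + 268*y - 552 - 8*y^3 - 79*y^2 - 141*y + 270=-8*y^3 - 19*y^2 + 159*y - 90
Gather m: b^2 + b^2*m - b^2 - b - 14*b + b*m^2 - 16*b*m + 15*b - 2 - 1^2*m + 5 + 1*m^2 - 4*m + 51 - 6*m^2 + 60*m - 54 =m^2*(b - 5) + m*(b^2 - 16*b + 55)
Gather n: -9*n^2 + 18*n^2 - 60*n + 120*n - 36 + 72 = 9*n^2 + 60*n + 36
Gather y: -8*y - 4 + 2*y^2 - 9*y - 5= 2*y^2 - 17*y - 9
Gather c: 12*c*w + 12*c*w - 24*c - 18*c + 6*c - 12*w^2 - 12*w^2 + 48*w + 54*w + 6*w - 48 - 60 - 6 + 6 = c*(24*w - 36) - 24*w^2 + 108*w - 108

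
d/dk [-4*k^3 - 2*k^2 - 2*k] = -12*k^2 - 4*k - 2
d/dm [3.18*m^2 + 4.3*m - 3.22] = 6.36*m + 4.3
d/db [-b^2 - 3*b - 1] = -2*b - 3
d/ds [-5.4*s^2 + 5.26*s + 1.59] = 5.26 - 10.8*s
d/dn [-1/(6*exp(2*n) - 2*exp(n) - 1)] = (12*exp(n) - 2)*exp(n)/(-6*exp(2*n) + 2*exp(n) + 1)^2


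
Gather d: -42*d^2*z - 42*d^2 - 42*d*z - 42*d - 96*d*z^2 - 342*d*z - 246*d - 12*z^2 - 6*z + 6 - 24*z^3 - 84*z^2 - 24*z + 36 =d^2*(-42*z - 42) + d*(-96*z^2 - 384*z - 288) - 24*z^3 - 96*z^2 - 30*z + 42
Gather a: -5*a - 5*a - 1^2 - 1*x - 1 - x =-10*a - 2*x - 2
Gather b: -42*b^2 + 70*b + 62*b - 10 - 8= -42*b^2 + 132*b - 18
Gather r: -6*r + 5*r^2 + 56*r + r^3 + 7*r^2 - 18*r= r^3 + 12*r^2 + 32*r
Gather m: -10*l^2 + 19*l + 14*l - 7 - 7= -10*l^2 + 33*l - 14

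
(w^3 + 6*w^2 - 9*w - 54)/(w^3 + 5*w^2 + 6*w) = (w^2 + 3*w - 18)/(w*(w + 2))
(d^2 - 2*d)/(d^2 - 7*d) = (d - 2)/(d - 7)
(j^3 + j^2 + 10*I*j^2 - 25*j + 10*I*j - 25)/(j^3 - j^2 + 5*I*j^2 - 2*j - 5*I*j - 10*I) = (j + 5*I)/(j - 2)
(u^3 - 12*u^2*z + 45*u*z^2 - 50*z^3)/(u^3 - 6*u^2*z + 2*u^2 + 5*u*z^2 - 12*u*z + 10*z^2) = (-u^2 + 7*u*z - 10*z^2)/(-u^2 + u*z - 2*u + 2*z)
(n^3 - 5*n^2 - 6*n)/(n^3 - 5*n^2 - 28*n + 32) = n*(n^2 - 5*n - 6)/(n^3 - 5*n^2 - 28*n + 32)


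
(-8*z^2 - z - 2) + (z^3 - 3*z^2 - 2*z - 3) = z^3 - 11*z^2 - 3*z - 5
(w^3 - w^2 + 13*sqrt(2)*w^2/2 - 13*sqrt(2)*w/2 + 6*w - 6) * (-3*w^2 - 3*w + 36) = -3*w^5 - 39*sqrt(2)*w^4/2 + 21*w^3 - 36*w^2 + 507*sqrt(2)*w^2/2 - 234*sqrt(2)*w + 234*w - 216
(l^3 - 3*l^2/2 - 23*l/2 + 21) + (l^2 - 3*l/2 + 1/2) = l^3 - l^2/2 - 13*l + 43/2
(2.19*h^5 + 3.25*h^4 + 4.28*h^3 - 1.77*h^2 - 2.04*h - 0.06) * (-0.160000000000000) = -0.3504*h^5 - 0.52*h^4 - 0.6848*h^3 + 0.2832*h^2 + 0.3264*h + 0.0096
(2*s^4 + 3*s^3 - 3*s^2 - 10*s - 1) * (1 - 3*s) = -6*s^5 - 7*s^4 + 12*s^3 + 27*s^2 - 7*s - 1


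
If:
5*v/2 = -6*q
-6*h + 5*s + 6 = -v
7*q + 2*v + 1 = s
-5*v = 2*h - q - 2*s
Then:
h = 871/436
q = 25/218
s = 273/218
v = -30/109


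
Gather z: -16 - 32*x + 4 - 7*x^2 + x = -7*x^2 - 31*x - 12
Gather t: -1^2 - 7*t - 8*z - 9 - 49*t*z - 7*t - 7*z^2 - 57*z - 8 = t*(-49*z - 14) - 7*z^2 - 65*z - 18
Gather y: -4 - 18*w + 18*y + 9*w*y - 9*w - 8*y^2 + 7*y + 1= -27*w - 8*y^2 + y*(9*w + 25) - 3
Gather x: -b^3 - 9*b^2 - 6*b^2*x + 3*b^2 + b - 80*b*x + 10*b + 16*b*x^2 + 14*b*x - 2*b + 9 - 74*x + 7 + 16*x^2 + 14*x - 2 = -b^3 - 6*b^2 + 9*b + x^2*(16*b + 16) + x*(-6*b^2 - 66*b - 60) + 14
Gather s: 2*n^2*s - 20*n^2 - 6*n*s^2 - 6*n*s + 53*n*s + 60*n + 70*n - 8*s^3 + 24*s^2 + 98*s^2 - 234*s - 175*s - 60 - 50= -20*n^2 + 130*n - 8*s^3 + s^2*(122 - 6*n) + s*(2*n^2 + 47*n - 409) - 110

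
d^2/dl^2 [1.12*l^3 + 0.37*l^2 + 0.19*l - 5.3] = 6.72*l + 0.74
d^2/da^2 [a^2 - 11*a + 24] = 2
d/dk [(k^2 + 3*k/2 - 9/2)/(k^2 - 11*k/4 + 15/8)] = -68/(16*k^2 - 40*k + 25)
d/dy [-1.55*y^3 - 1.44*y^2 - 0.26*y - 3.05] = -4.65*y^2 - 2.88*y - 0.26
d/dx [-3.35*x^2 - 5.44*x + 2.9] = -6.7*x - 5.44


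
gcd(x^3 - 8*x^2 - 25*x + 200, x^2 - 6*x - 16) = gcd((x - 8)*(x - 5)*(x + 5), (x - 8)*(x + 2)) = x - 8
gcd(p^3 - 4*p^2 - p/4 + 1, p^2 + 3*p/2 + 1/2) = p + 1/2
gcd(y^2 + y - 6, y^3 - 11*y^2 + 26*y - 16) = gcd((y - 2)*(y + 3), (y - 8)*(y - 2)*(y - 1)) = y - 2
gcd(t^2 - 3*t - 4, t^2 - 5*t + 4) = t - 4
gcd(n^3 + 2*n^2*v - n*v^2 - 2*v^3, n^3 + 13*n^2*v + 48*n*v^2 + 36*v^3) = n + v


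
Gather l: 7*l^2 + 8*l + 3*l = 7*l^2 + 11*l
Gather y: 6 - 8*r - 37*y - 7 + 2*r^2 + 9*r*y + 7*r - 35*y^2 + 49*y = 2*r^2 - r - 35*y^2 + y*(9*r + 12) - 1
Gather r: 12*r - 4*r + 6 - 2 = 8*r + 4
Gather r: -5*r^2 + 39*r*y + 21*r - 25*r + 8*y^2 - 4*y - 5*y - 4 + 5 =-5*r^2 + r*(39*y - 4) + 8*y^2 - 9*y + 1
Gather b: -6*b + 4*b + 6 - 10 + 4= -2*b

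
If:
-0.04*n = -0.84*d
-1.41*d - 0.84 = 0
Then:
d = -0.60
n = -12.51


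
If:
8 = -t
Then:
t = -8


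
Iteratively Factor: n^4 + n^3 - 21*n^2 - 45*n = (n - 5)*(n^3 + 6*n^2 + 9*n) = (n - 5)*(n + 3)*(n^2 + 3*n) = (n - 5)*(n + 3)^2*(n)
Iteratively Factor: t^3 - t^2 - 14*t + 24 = (t + 4)*(t^2 - 5*t + 6) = (t - 2)*(t + 4)*(t - 3)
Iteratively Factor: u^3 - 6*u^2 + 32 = (u + 2)*(u^2 - 8*u + 16) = (u - 4)*(u + 2)*(u - 4)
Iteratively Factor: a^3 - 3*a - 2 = (a + 1)*(a^2 - a - 2) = (a - 2)*(a + 1)*(a + 1)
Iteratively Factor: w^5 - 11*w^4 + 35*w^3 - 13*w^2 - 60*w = (w - 4)*(w^4 - 7*w^3 + 7*w^2 + 15*w) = (w - 5)*(w - 4)*(w^3 - 2*w^2 - 3*w) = w*(w - 5)*(w - 4)*(w^2 - 2*w - 3) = w*(w - 5)*(w - 4)*(w + 1)*(w - 3)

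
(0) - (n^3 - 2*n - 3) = -n^3 + 2*n + 3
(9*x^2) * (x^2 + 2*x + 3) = 9*x^4 + 18*x^3 + 27*x^2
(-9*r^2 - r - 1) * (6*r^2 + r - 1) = -54*r^4 - 15*r^3 + 2*r^2 + 1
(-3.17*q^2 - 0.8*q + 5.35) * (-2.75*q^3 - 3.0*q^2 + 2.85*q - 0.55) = 8.7175*q^5 + 11.71*q^4 - 21.347*q^3 - 16.5865*q^2 + 15.6875*q - 2.9425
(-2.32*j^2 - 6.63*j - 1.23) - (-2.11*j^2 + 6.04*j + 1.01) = -0.21*j^2 - 12.67*j - 2.24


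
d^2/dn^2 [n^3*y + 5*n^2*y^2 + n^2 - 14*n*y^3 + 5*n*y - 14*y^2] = 6*n*y + 10*y^2 + 2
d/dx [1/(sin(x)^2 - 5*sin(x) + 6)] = (5 - 2*sin(x))*cos(x)/(sin(x)^2 - 5*sin(x) + 6)^2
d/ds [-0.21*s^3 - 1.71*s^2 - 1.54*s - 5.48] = -0.63*s^2 - 3.42*s - 1.54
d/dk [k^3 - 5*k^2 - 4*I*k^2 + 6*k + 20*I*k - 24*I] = 3*k^2 - 10*k - 8*I*k + 6 + 20*I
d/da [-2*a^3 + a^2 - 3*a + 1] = -6*a^2 + 2*a - 3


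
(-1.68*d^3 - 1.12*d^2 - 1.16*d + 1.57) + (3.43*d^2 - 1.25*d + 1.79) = -1.68*d^3 + 2.31*d^2 - 2.41*d + 3.36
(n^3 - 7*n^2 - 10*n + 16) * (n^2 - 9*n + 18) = n^5 - 16*n^4 + 71*n^3 - 20*n^2 - 324*n + 288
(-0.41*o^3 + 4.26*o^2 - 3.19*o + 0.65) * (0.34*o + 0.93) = -0.1394*o^4 + 1.0671*o^3 + 2.8772*o^2 - 2.7457*o + 0.6045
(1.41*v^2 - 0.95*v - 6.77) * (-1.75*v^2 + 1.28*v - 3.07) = -2.4675*v^4 + 3.4673*v^3 + 6.3028*v^2 - 5.7491*v + 20.7839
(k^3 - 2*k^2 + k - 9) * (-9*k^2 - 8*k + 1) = -9*k^5 + 10*k^4 + 8*k^3 + 71*k^2 + 73*k - 9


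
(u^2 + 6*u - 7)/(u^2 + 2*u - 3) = (u + 7)/(u + 3)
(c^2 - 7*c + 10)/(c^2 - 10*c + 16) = (c - 5)/(c - 8)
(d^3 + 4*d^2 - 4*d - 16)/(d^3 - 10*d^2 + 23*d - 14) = (d^2 + 6*d + 8)/(d^2 - 8*d + 7)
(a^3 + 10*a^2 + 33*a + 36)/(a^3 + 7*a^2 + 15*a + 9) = (a + 4)/(a + 1)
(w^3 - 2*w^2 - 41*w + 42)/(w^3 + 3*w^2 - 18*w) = (w^2 - 8*w + 7)/(w*(w - 3))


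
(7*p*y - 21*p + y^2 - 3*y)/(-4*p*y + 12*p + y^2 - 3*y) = (7*p + y)/(-4*p + y)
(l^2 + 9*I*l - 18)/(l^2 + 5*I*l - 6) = (l + 6*I)/(l + 2*I)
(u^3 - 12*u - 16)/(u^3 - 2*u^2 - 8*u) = (u + 2)/u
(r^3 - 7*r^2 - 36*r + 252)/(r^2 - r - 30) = (r^2 - r - 42)/(r + 5)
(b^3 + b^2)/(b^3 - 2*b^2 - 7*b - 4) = b^2/(b^2 - 3*b - 4)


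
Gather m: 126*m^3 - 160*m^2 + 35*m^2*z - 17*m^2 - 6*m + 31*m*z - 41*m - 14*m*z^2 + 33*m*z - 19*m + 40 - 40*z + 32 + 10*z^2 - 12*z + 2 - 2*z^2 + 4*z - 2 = 126*m^3 + m^2*(35*z - 177) + m*(-14*z^2 + 64*z - 66) + 8*z^2 - 48*z + 72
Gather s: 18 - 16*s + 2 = 20 - 16*s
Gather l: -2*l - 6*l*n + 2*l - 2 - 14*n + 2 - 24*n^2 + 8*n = -6*l*n - 24*n^2 - 6*n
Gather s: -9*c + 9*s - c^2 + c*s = -c^2 - 9*c + s*(c + 9)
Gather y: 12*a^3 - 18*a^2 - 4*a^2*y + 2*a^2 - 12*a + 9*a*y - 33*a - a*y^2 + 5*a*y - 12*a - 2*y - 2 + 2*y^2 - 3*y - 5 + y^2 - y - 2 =12*a^3 - 16*a^2 - 57*a + y^2*(3 - a) + y*(-4*a^2 + 14*a - 6) - 9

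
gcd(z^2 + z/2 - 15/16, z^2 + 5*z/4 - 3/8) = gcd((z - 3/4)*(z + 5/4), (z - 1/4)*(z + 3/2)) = 1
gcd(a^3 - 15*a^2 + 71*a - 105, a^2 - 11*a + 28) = a - 7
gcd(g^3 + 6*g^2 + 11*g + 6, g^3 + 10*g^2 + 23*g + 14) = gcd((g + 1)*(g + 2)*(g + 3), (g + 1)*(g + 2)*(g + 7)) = g^2 + 3*g + 2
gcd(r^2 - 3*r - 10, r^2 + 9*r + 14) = r + 2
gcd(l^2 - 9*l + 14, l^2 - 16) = 1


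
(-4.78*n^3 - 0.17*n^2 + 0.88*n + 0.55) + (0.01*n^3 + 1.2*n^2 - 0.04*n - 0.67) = -4.77*n^3 + 1.03*n^2 + 0.84*n - 0.12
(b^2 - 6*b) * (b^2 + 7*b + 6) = b^4 + b^3 - 36*b^2 - 36*b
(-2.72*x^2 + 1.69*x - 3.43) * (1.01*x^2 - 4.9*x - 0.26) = -2.7472*x^4 + 15.0349*x^3 - 11.0381*x^2 + 16.3676*x + 0.8918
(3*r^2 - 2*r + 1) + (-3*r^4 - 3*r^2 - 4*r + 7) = -3*r^4 - 6*r + 8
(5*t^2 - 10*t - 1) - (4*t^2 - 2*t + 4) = t^2 - 8*t - 5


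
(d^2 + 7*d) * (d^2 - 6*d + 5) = d^4 + d^3 - 37*d^2 + 35*d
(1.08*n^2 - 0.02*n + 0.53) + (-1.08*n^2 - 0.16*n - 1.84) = -0.18*n - 1.31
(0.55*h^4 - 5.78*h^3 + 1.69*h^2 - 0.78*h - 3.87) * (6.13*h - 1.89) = 3.3715*h^5 - 36.4709*h^4 + 21.2839*h^3 - 7.9755*h^2 - 22.2489*h + 7.3143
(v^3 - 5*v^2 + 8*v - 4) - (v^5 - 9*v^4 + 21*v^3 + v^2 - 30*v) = -v^5 + 9*v^4 - 20*v^3 - 6*v^2 + 38*v - 4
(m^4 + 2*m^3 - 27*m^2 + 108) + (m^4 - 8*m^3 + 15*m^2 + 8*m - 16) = 2*m^4 - 6*m^3 - 12*m^2 + 8*m + 92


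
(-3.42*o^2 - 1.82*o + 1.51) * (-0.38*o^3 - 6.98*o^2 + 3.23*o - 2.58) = 1.2996*o^5 + 24.5632*o^4 + 1.0832*o^3 - 7.5948*o^2 + 9.5729*o - 3.8958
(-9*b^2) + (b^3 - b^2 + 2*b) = b^3 - 10*b^2 + 2*b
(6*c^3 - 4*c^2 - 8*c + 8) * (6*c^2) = 36*c^5 - 24*c^4 - 48*c^3 + 48*c^2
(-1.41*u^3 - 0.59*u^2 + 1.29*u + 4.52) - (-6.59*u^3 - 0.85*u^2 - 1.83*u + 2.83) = 5.18*u^3 + 0.26*u^2 + 3.12*u + 1.69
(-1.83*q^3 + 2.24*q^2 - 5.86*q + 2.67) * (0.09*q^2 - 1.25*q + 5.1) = -0.1647*q^5 + 2.4891*q^4 - 12.6604*q^3 + 18.9893*q^2 - 33.2235*q + 13.617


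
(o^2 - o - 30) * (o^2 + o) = o^4 - 31*o^2 - 30*o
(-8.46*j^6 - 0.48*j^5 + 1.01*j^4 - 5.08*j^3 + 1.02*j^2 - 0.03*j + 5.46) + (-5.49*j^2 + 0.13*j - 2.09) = -8.46*j^6 - 0.48*j^5 + 1.01*j^4 - 5.08*j^3 - 4.47*j^2 + 0.1*j + 3.37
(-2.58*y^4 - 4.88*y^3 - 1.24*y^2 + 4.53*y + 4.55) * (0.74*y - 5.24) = -1.9092*y^5 + 9.908*y^4 + 24.6536*y^3 + 9.8498*y^2 - 20.3702*y - 23.842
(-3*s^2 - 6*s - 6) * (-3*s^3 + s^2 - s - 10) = 9*s^5 + 15*s^4 + 15*s^3 + 30*s^2 + 66*s + 60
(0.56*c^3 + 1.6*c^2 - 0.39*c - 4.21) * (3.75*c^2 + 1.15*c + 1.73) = 2.1*c^5 + 6.644*c^4 + 1.3463*c^3 - 13.468*c^2 - 5.5162*c - 7.2833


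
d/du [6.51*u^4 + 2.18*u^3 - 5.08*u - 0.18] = 26.04*u^3 + 6.54*u^2 - 5.08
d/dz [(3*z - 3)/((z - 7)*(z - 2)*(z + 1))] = 3*(-2*z^3 + 11*z^2 - 16*z + 19)/(z^6 - 16*z^5 + 74*z^4 - 52*z^3 - 199*z^2 + 140*z + 196)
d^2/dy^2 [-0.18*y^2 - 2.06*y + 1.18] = -0.360000000000000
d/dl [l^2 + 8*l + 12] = 2*l + 8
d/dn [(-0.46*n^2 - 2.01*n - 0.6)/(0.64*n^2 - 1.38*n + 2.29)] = (1.9212*n^2 - 1.3388*n - 5.4309)/(0.4096*n^4 - 1.7664*n^3 + 4.8356*n^2 - 6.3204*n + 5.2441)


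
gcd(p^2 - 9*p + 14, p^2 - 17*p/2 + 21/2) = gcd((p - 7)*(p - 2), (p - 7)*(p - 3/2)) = p - 7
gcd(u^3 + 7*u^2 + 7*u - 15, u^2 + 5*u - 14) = 1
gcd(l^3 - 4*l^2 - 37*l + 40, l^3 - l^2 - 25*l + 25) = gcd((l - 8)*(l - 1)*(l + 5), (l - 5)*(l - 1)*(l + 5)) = l^2 + 4*l - 5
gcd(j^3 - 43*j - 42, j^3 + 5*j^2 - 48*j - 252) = j^2 - j - 42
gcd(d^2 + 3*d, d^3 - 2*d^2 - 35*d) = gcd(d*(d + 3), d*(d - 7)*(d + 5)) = d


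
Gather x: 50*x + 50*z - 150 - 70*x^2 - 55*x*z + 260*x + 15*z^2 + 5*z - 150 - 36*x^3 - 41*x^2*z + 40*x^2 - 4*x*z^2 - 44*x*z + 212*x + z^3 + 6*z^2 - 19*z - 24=-36*x^3 + x^2*(-41*z - 30) + x*(-4*z^2 - 99*z + 522) + z^3 + 21*z^2 + 36*z - 324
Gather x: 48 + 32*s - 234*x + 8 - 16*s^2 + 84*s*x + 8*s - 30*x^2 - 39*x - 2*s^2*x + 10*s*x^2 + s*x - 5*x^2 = -16*s^2 + 40*s + x^2*(10*s - 35) + x*(-2*s^2 + 85*s - 273) + 56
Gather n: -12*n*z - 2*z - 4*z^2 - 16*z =-12*n*z - 4*z^2 - 18*z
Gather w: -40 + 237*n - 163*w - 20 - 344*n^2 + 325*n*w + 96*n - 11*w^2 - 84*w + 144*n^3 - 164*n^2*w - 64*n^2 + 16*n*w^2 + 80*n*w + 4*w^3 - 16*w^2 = 144*n^3 - 408*n^2 + 333*n + 4*w^3 + w^2*(16*n - 27) + w*(-164*n^2 + 405*n - 247) - 60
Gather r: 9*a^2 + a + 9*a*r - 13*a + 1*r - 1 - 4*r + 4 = 9*a^2 - 12*a + r*(9*a - 3) + 3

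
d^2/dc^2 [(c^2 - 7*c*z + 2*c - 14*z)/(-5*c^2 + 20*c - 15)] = 2*(7*c^3*z - 6*c^3 + 42*c^2*z + 9*c^2 - 231*c*z + 18*c + 266*z - 33)/(5*(c^6 - 12*c^5 + 57*c^4 - 136*c^3 + 171*c^2 - 108*c + 27))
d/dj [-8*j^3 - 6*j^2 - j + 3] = -24*j^2 - 12*j - 1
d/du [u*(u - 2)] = 2*u - 2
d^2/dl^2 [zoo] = 0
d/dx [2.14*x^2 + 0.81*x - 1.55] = 4.28*x + 0.81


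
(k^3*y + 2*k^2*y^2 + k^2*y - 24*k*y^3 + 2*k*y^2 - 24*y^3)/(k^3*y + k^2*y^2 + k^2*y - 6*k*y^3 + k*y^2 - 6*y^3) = (-k^2 - 2*k*y + 24*y^2)/(-k^2 - k*y + 6*y^2)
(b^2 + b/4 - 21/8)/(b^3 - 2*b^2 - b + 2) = (b^2 + b/4 - 21/8)/(b^3 - 2*b^2 - b + 2)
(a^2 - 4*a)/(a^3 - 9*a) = (a - 4)/(a^2 - 9)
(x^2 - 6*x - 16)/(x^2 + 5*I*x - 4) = (x^2 - 6*x - 16)/(x^2 + 5*I*x - 4)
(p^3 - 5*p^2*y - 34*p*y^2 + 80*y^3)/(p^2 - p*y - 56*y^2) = (p^2 + 3*p*y - 10*y^2)/(p + 7*y)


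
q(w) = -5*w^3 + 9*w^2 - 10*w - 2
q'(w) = -15*w^2 + 18*w - 10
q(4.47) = -313.45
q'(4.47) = -229.25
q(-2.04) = 98.30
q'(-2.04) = -109.14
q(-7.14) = 2348.19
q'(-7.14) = -903.21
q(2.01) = -26.34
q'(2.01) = -34.42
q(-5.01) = 902.76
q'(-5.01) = -476.68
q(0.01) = -2.10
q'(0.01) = -9.82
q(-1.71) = 66.42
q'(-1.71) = -84.64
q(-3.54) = 367.99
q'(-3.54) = -261.69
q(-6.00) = 1462.00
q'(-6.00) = -658.00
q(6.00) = -818.00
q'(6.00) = -442.00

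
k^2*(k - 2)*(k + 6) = k^4 + 4*k^3 - 12*k^2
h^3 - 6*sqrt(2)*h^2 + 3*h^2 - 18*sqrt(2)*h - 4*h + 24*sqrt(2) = (h - 1)*(h + 4)*(h - 6*sqrt(2))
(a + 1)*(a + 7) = a^2 + 8*a + 7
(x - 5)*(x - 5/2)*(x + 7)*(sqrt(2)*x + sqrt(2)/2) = sqrt(2)*x^4 - 161*sqrt(2)*x^2/4 + 135*sqrt(2)*x/2 + 175*sqrt(2)/4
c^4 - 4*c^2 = c^2*(c - 2)*(c + 2)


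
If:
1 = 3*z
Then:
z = 1/3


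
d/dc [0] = 0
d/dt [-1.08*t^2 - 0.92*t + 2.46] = -2.16*t - 0.92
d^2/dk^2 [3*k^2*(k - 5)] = 18*k - 30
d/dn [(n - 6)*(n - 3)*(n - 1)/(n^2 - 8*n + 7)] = (n^2 - 14*n + 45)/(n^2 - 14*n + 49)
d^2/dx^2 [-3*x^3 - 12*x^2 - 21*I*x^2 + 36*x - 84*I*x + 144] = -18*x - 24 - 42*I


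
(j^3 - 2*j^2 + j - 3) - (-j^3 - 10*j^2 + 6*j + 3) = 2*j^3 + 8*j^2 - 5*j - 6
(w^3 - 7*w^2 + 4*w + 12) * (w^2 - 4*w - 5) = w^5 - 11*w^4 + 27*w^3 + 31*w^2 - 68*w - 60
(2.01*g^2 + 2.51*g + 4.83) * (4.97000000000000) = 9.9897*g^2 + 12.4747*g + 24.0051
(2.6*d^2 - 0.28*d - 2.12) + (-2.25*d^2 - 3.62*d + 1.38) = 0.35*d^2 - 3.9*d - 0.74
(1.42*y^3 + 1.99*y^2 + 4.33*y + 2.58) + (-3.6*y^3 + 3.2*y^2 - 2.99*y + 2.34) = -2.18*y^3 + 5.19*y^2 + 1.34*y + 4.92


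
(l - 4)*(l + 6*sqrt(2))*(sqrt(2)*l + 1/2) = sqrt(2)*l^3 - 4*sqrt(2)*l^2 + 25*l^2/2 - 50*l + 3*sqrt(2)*l - 12*sqrt(2)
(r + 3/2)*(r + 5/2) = r^2 + 4*r + 15/4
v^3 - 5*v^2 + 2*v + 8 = (v - 4)*(v - 2)*(v + 1)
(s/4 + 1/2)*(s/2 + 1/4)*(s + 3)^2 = s^4/8 + 17*s^3/16 + 25*s^2/8 + 57*s/16 + 9/8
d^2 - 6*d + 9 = (d - 3)^2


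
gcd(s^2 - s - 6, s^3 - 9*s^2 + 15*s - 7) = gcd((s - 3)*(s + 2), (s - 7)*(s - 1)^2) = 1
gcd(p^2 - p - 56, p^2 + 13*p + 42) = p + 7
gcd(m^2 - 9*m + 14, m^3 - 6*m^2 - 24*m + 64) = m - 2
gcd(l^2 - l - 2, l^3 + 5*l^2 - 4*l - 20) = l - 2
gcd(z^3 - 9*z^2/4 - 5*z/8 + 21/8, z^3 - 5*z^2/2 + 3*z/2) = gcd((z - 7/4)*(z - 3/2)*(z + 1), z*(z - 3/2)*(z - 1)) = z - 3/2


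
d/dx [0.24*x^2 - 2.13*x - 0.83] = 0.48*x - 2.13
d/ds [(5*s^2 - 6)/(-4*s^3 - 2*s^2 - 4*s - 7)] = 2*(10*s^4 - 46*s^2 - 47*s - 12)/(16*s^6 + 16*s^5 + 36*s^4 + 72*s^3 + 44*s^2 + 56*s + 49)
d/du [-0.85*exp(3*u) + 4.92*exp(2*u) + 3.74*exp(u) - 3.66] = (-2.55*exp(2*u) + 9.84*exp(u) + 3.74)*exp(u)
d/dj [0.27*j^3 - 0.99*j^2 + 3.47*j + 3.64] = 0.81*j^2 - 1.98*j + 3.47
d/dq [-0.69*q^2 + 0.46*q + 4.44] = 0.46 - 1.38*q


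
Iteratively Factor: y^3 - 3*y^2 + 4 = (y - 2)*(y^2 - y - 2) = (y - 2)*(y + 1)*(y - 2)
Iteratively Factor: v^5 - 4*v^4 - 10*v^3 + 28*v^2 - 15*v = (v - 1)*(v^4 - 3*v^3 - 13*v^2 + 15*v) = (v - 1)*(v + 3)*(v^3 - 6*v^2 + 5*v) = v*(v - 1)*(v + 3)*(v^2 - 6*v + 5) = v*(v - 5)*(v - 1)*(v + 3)*(v - 1)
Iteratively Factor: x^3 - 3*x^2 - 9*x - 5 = (x - 5)*(x^2 + 2*x + 1) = (x - 5)*(x + 1)*(x + 1)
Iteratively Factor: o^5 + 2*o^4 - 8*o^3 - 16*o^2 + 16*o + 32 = (o - 2)*(o^4 + 4*o^3 - 16*o - 16) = (o - 2)*(o + 2)*(o^3 + 2*o^2 - 4*o - 8) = (o - 2)^2*(o + 2)*(o^2 + 4*o + 4) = (o - 2)^2*(o + 2)^2*(o + 2)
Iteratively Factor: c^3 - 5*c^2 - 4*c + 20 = (c - 5)*(c^2 - 4) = (c - 5)*(c + 2)*(c - 2)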